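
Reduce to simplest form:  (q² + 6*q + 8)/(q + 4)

Factor: q² + 6*q + 8 = (q + 2)·(q + 4)
Cancel the common factor (q + 4).

q + 2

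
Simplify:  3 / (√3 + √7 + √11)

Group as (√3 + √11) + √7; multiply by (√3 + √11) - √7, then rationalise the remaining surd.

(-6*√231 - 3*√11 + 21*√7 + 45*√3)/83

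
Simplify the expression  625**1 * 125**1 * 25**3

625**1 = 5**4; 125**1 = 5**3; 25**3 = 5**6
Combine exponents: 5**13

5**13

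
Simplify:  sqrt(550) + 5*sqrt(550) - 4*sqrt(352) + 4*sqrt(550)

34*sqrt(22)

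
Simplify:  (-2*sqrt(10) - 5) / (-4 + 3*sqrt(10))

(-80 - 23*sqrt(10))/74

Multiply numerator and denominator by -3*sqrt(10) - 4.
Denominator becomes -74; numerator becomes 23*sqrt(10) + 80.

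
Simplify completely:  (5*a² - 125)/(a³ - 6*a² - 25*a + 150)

5/(a - 6)

Factor: 5*a² - 125 = 5·(a - 5)·(a + 5);  a³ - 6*a² - 25*a + 150 = (a + 5)·(a - 6)·(a - 5)
Cancel the common factors (a + 5), (a - 5).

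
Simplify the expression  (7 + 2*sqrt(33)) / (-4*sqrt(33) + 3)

Multiply numerator and denominator by 3 + 4*sqrt(33).
Denominator becomes -519; numerator becomes 34*sqrt(33) + 285.

(-285 - 34*sqrt(33))/519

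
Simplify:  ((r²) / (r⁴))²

r^(-4)

Inside the bracket: (r^-2)
Raise to the power 2: (r^-4)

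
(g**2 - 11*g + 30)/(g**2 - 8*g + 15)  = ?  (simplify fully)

(g - 6)/(g - 3)

Factor: g**2 - 11*g + 30 = (g - 5)*(g - 6);  g**2 - 8*g + 15 = (g - 3)*(g - 5)
Cancel the common factor (g - 5).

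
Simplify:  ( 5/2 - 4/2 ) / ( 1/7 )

7/2

Numerator: 5/2 - 4/2 = 1/2
Denominator: 1/7 = 1/7
Divide: (1/2) · (7) = 7/2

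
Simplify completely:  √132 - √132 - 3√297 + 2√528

-√33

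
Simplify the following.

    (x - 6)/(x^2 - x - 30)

Factor: x^2 - x - 30 = (x + 5)*(x - 6)
Cancel the common factor (x - 6).

1/(x + 5)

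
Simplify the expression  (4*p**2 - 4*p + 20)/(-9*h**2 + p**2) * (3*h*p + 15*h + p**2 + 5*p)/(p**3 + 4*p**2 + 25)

4/(-3*h + p)

Factor: 4*p**2 - 4*p + 20 = 4*(p**2 - p + 5);  -9*h**2 + p**2 = (3*h + p)*(-3*h + p);  3*h*p + 15*h + p**2 + 5*p = (3*h + p)*(p + 5);  p**3 + 4*p**2 + 25 = (p**2 - p + 5)*(p + 5)
Cancel the common factors (p**2 - p + 5), (p + 5), (3*h + p).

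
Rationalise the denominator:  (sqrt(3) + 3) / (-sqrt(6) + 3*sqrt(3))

(sqrt(2) + sqrt(6) + 3 + 3*sqrt(3))/7

Multiply numerator and denominator by sqrt(6) + 3*sqrt(3).
Denominator becomes 21; numerator becomes 3*sqrt(2) + 3*sqrt(6) + 9 + 9*sqrt(3).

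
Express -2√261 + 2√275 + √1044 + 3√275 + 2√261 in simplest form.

2√261 = 6*√29; 2√275 = 10*√11; √1044 = 6*√29; 3√275 = 15*√11; 2√261 = 6*√29

6*√29 + 25*√11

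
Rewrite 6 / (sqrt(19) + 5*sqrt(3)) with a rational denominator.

Multiply numerator and denominator by -5*sqrt(3) + sqrt(19).
Denominator becomes -56; numerator becomes -30*sqrt(3) + 6*sqrt(19).

(-3*sqrt(19) + 15*sqrt(3))/28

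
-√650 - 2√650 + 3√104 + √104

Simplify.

√650 = 5*√26; 2√650 = 10*√26; 3√104 = 6*√26; √104 = 2*√26
Combine: (-5 - 10 + 6 + 2)·√26 = -7*√26

-7*√26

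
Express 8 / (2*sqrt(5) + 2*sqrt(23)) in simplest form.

(-2*sqrt(5) + 2*sqrt(23))/9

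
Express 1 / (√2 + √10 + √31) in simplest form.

(-23*√10 - 39*√2 + 4*√155 + 19*√31)/281

Group as (√2 + √31) + √10; multiply by (√2 + √31) - √10, then rationalise the remaining surd.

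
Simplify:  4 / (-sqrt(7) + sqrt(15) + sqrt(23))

(-124*sqrt(7) - 4*sqrt(23) + 60*sqrt(15) + 8*sqrt(2415))/419

Group as (sqrt(15) + sqrt(23)) - sqrt(7); multiply by (sqrt(15) + sqrt(23)) + sqrt(7), then rationalise the remaining surd.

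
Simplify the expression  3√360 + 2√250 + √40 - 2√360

18*√10

3√360 = 18*√10; 2√250 = 10*√10; √40 = 2*√10; 2√360 = 12*√10
Combine: (18 + 10 + 2 - 12)·√10 = 18*√10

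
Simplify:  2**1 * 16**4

2**1 = 2**1; 16**4 = 2**16
Combine exponents: 2**17

2**17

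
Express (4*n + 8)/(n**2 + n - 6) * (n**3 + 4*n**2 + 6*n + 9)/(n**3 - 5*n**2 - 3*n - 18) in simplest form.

(4*n + 8)/(n**2 - 8*n + 12)

Factor: 4*n + 8 = 4*(n + 2);  n**2 + n - 6 = (n + 3)*(n - 2);  n**3 + 4*n**2 + 6*n + 9 = (n**2 + n + 3)*(n + 3);  n**3 - 5*n**2 - 3*n - 18 = (n - 6)*(n**2 + n + 3)
Cancel the common factors (n**2 + n + 3), (n + 3).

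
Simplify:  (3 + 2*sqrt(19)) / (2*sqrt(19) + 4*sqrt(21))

(-38 - 3*sqrt(19) + 6*sqrt(21) + 4*sqrt(399))/130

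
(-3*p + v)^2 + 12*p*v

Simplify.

(3*p + v)^2

After expansion: 9*p^2 + 6*p*v + v^2 — a perfect-square trinomial.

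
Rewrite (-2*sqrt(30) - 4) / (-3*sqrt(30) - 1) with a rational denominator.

(10*sqrt(30) + 176)/269

Multiply numerator and denominator by -1 + 3*sqrt(30).
Denominator becomes -269; numerator becomes -176 - 10*sqrt(30).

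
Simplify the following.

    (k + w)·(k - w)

Product of conjugates: (P+Q)(P-Q) = P^2 - Q^2.

k² - w²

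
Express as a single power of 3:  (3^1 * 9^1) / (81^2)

3^(-5)

3^1 = 3^1; 9^1 = 3^2; 81^2 = 3^8
Combine exponents: 3^(-5)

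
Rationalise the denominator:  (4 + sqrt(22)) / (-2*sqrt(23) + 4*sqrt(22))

Multiply numerator and denominator by 2*sqrt(23) + 4*sqrt(22).
Denominator becomes 260; numerator becomes 8*sqrt(23) + 2*sqrt(506) + 16*sqrt(22) + 88.

(4*sqrt(23) + sqrt(506) + 8*sqrt(22) + 44)/130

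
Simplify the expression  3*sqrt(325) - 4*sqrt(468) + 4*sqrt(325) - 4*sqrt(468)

-13*sqrt(13)

3*sqrt(325) = 15*sqrt(13); 4*sqrt(468) = 24*sqrt(13); 4*sqrt(325) = 20*sqrt(13); 4*sqrt(468) = 24*sqrt(13)
Combine: (15 - 24 + 20 - 24)·sqrt(13) = -13*sqrt(13)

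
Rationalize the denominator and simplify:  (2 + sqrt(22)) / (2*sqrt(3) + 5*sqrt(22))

Multiply numerator and denominator by -2*sqrt(3) + 5*sqrt(22).
Denominator becomes 538; numerator becomes -2*sqrt(66) - 4*sqrt(3) + 10*sqrt(22) + 110.

(-sqrt(66) - 2*sqrt(3) + 5*sqrt(22) + 55)/269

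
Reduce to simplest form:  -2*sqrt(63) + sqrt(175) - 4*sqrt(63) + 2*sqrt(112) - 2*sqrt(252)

-17*sqrt(7)

2*sqrt(63) = 6*sqrt(7); sqrt(175) = 5*sqrt(7); 4*sqrt(63) = 12*sqrt(7); 2*sqrt(112) = 8*sqrt(7); 2*sqrt(252) = 12*sqrt(7)
Combine: (-6 + 5 - 12 + 8 - 12)·sqrt(7) = -17*sqrt(7)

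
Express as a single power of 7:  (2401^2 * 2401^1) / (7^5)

7^7

2401^2 = 7^8; 2401^1 = 7^4; 7^5 = 7^5
Combine exponents: 7^7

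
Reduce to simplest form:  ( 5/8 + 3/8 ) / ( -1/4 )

-4

Numerator: 5/8 + 3/8 = 1
Denominator: -1/4 = -1/4
Divide: (1) · (-4) = -4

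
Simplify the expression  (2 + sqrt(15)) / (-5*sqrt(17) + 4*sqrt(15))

Multiply numerator and denominator by 4*sqrt(15) + 5*sqrt(17).
Denominator becomes -185; numerator becomes 8*sqrt(15) + 10*sqrt(17) + 60 + 5*sqrt(255).

(-5*sqrt(255) - 60 - 10*sqrt(17) - 8*sqrt(15))/185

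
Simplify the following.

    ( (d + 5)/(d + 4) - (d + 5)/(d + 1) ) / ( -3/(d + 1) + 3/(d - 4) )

(-d^2 - d + 20)/(5*d + 20)

Numerator: (d + 5)/(d + 4) - (d + 5)/(d + 1) = (-3*d - 15)/(d^2 + 5*d + 4)
Denominator: -3/(d + 1) + 3/(d - 4) = 15/(d^2 - 3*d - 4)
Divide: ((-3*d - 15)/(d^2 + 5*d + 4)) · (d^2/15 - d/5 - 4/15) = (-d^2 - d + 20)/(5*d + 20)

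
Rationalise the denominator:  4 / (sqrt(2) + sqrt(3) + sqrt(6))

(-48 - 4*sqrt(6) + 20*sqrt(3) + 28*sqrt(2))/23

Group as (sqrt(2) + sqrt(3)) + sqrt(6); multiply by (sqrt(2) + sqrt(3)) - sqrt(6), then rationalise the remaining surd.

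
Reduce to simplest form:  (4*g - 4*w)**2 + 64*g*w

16*(g + w)**2

After expansion: 16*g**2 + 32*g*w + 16*w**2 — a perfect-square trinomial.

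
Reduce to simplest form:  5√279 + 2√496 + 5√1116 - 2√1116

5√279 = 15*√31; 2√496 = 8*√31; 5√1116 = 30*√31; 2√1116 = 12*√31
Combine: (15 + 8 + 30 - 12)·√31 = 41*√31

41*√31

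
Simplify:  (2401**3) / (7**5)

2401**3 = 7**12; 7**5 = 7**5
Combine exponents: 7**7

7**7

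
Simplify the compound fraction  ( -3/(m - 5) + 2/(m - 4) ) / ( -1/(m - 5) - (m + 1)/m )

Numerator: -3/(m - 5) + 2/(m - 4) = (-m + 2)/(m**2 - 9*m + 20)
Denominator: -1/(m - 5) - (m + 1)/m = (-m**2 + 3*m + 5)/(m**2 - 5*m)
Divide: ((-m + 2)/(m**2 - 9*m + 20)) · ((m**2 - 5*m)/(-m**2 + 3*m + 5)) = (m**2 - 2*m)/(m**3 - 7*m**2 + 7*m + 20)

(m**2 - 2*m)/(m**3 - 7*m**2 + 7*m + 20)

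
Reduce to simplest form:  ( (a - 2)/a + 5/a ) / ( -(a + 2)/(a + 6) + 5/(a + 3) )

(-a³ - 12*a² - 45*a - 54)/(a³ - 24*a)

Numerator: (a - 2)/a + 5/a = (a + 3)/a
Denominator: -(a + 2)/(a + 6) + 5/(a + 3) = (-a² + 24)/(a² + 9*a + 18)
Divide: ((a + 3)/a) · ((a² + 9*a + 18)/(-a² + 24)) = (-a³ - 12*a² - 45*a - 54)/(a³ - 24*a)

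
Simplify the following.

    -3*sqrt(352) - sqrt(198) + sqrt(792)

3*sqrt(352) = 12*sqrt(22); sqrt(198) = 3*sqrt(22); sqrt(792) = 6*sqrt(22)
Combine: (-12 - 3 + 6)·sqrt(22) = -9*sqrt(22)

-9*sqrt(22)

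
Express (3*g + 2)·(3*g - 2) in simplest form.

(3*g)^2 - (2)^2 = 9*g² - 4.

9*g² - 4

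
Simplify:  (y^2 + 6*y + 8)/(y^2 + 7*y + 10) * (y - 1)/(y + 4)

(y - 1)/(y + 5)

Factor: y^2 + 6*y + 8 = (y + 2)*(y + 4);  y^2 + 7*y + 10 = (y + 2)*(y + 5)
Cancel the common factors (y + 4), (y + 2).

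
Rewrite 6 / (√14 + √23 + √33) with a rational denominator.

(-√10626 + 2*√33 + 12*√23 + 21*√14)/106

Group as (√14 + √33) + √23; multiply by (√14 + √33) - √23, then rationalise the remaining surd.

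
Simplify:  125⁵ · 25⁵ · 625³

5^37

125⁵ = 5^15; 25⁵ = 5^10; 625³ = 5^12
Combine exponents: 5^37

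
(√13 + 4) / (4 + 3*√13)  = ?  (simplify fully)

(23 + 8*√13)/101

Multiply numerator and denominator by -3*√13 + 4.
Denominator becomes -101; numerator becomes -8*√13 - 23.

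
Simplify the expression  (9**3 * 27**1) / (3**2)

3**7

9**3 = 3**6; 27**1 = 3**3; 3**2 = 3**2
Combine exponents: 3**7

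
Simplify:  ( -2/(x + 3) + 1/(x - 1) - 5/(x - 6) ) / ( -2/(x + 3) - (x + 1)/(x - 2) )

Numerator: -2/(x + 3) + 1/(x - 1) - 5/(x - 6) = (-6*x² + x - 15)/(x³ - 4*x² - 15*x + 18)
Denominator: -2/(x + 3) - (x + 1)/(x - 2) = (-x² - 6*x + 1)/(x² + x - 6)
Divide: ((-6*x² + x - 15)/(x³ - 4*x² - 15*x + 18)) · ((x² + x - 6)/(-x² - 6*x + 1)) = (6*x³ - 13*x² + 17*x - 30)/(x⁴ - x³ - 37*x² + 43*x - 6)

(6*x³ - 13*x² + 17*x - 30)/(x⁴ - x³ - 37*x² + 43*x - 6)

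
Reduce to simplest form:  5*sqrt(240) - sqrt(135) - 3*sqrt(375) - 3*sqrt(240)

-10*sqrt(15)

5*sqrt(240) = 20*sqrt(15); sqrt(135) = 3*sqrt(15); 3*sqrt(375) = 15*sqrt(15); 3*sqrt(240) = 12*sqrt(15)
Combine: (20 - 3 - 15 - 12)·sqrt(15) = -10*sqrt(15)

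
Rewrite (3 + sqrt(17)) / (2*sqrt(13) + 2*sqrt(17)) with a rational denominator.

(-sqrt(221) - 3*sqrt(13) + 3*sqrt(17) + 17)/8

Multiply numerator and denominator by -2*sqrt(13) + 2*sqrt(17).
Denominator becomes 16; numerator becomes -2*sqrt(221) - 6*sqrt(13) + 6*sqrt(17) + 34.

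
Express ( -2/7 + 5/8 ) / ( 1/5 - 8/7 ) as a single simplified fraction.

-95/264

Numerator: -2/7 + 5/8 = 19/56
Denominator: 1/5 - 8/7 = -33/35
Divide: (19/56) · (-35/33) = -95/264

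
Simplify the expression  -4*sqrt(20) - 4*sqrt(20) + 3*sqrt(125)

-sqrt(5)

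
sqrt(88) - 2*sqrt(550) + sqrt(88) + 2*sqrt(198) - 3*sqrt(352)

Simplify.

-12*sqrt(22)

sqrt(88) = 2*sqrt(22); 2*sqrt(550) = 10*sqrt(22); sqrt(88) = 2*sqrt(22); 2*sqrt(198) = 6*sqrt(22); 3*sqrt(352) = 12*sqrt(22)
Combine: (2 - 10 + 2 + 6 - 12)·sqrt(22) = -12*sqrt(22)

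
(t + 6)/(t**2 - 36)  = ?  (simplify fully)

Factor: t**2 - 36 = (t + 6)*(t - 6)
Cancel the common factor (t + 6).

1/(t - 6)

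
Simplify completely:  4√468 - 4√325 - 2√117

-2*√13

4√468 = 24*√13; 4√325 = 20*√13; 2√117 = 6*√13
Combine: (24 - 20 - 6)·√13 = -2*√13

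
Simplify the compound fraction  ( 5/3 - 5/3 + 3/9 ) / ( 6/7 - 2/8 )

Numerator: 5/3 - 5/3 + 3/9 = 1/3
Denominator: 6/7 - 2/8 = 17/28
Divide: (1/3) · (28/17) = 28/51

28/51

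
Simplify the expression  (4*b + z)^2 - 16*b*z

(4*b - z)^2

After expansion: 16*b^2 - 8*b*z + z^2 — a perfect-square trinomial.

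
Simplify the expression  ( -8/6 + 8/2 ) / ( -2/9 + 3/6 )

Numerator: -8/6 + 8/2 = 8/3
Denominator: -2/9 + 3/6 = 5/18
Divide: (8/3) · (18/5) = 48/5

48/5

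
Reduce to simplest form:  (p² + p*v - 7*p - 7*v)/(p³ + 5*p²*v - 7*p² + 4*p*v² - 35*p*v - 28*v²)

Factor: p² + p*v - 7*p - 7*v = (p - 7)·(p + v);  p³ + 5*p²*v - 7*p² + 4*p*v² - 35*p*v - 28*v² = (p - 7)·(p + v)·(p + 4*v)
Cancel the common factors (p - 7), (p + v).

1/(p + 4*v)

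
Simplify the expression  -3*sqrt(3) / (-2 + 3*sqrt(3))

Multiply numerator and denominator by -3*sqrt(3) - 2.
Denominator becomes -23; numerator becomes 6*sqrt(3) + 27.

(-27 - 6*sqrt(3))/23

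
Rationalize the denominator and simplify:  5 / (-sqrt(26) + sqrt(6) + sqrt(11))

Group as (sqrt(6) + sqrt(11)) - sqrt(26); multiply by (sqrt(6) + sqrt(11)) + sqrt(26), then rationalise the remaining surd.

(45*sqrt(26) + 105*sqrt(11) + 155*sqrt(6) + 20*sqrt(429))/183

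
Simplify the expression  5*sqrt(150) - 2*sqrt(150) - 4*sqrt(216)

5*sqrt(150) = 25*sqrt(6); 2*sqrt(150) = 10*sqrt(6); 4*sqrt(216) = 24*sqrt(6)
Combine: (25 - 10 - 24)·sqrt(6) = -9*sqrt(6)

-9*sqrt(6)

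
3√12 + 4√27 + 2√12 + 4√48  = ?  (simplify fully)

38*√3

3√12 = 6*√3; 4√27 = 12*√3; 2√12 = 4*√3; 4√48 = 16*√3
Combine: (6 + 12 + 4 + 16)·√3 = 38*√3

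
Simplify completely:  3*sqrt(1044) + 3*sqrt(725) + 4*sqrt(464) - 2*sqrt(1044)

3*sqrt(1044) = 18*sqrt(29); 3*sqrt(725) = 15*sqrt(29); 4*sqrt(464) = 16*sqrt(29); 2*sqrt(1044) = 12*sqrt(29)
Combine: (18 + 15 + 16 - 12)·sqrt(29) = 37*sqrt(29)

37*sqrt(29)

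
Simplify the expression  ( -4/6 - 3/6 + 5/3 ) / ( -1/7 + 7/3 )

Numerator: -4/6 - 3/6 + 5/3 = 1/2
Denominator: -1/7 + 7/3 = 46/21
Divide: (1/2) · (21/46) = 21/92

21/92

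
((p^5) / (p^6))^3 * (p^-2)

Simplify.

Inside the bracket: (p^-1)
Raise to the power 3: (p^-3)
Multiply by (p^-2): add exponents.

p^(-5)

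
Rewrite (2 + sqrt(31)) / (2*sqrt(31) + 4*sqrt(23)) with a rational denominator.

(-31 - 2*sqrt(31) + 4*sqrt(23) + 2*sqrt(713))/122

Multiply numerator and denominator by -4*sqrt(23) + 2*sqrt(31).
Denominator becomes -244; numerator becomes -4*sqrt(713) - 8*sqrt(23) + 4*sqrt(31) + 62.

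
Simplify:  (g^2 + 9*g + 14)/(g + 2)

g + 7

Factor: g^2 + 9*g + 14 = (g + 2)*(g + 7)
Cancel the common factor (g + 2).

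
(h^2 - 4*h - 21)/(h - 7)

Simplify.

h + 3

Factor: h^2 - 4*h - 21 = (h - 7)*(h + 3)
Cancel the common factor (h - 7).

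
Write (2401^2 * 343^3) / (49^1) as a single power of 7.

2401^2 = 7^8; 343^3 = 7^9; 49^1 = 7^2
Combine exponents: 7^15

7^15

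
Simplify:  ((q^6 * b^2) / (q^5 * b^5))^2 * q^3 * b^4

q^5/b^2

Inside the bracket: q^1 * (b^-3)
Raise to the power 2: q^2 * (b^-6)
Multiply by q^3 * b^4: add exponents.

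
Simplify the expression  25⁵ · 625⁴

25⁵ = 5^10; 625⁴ = 5^16
Combine exponents: 5^26

5^26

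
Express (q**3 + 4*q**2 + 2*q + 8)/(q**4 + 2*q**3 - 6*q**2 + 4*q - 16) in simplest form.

1/(q - 2)

Factor: q**3 + 4*q**2 + 2*q + 8 = (q**2 + 2)*(q + 4);  q**4 + 2*q**3 - 6*q**2 + 4*q - 16 = (q + 4)*(q**2 + 2)*(q - 2)
Cancel the common factors (q**2 + 2), (q + 4).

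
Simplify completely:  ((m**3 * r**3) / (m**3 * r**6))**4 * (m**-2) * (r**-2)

1/(m**2*r**14)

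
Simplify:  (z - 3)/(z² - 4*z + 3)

1/(z - 1)

Factor: z² - 4*z + 3 = (z - 3)·(z - 1)
Cancel the common factor (z - 3).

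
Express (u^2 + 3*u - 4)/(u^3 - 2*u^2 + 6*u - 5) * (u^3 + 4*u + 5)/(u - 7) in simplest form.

Factor: u^2 + 3*u - 4 = (u - 1)*(u + 4);  u^3 - 2*u^2 + 6*u - 5 = (u^2 - u + 5)*(u - 1);  u^3 + 4*u + 5 = (u + 1)*(u^2 - u + 5)
Cancel the common factors (u^2 - u + 5), (u - 1).

(u^2 + 5*u + 4)/(u - 7)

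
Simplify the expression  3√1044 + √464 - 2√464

3√1044 = 18*√29; √464 = 4*√29; 2√464 = 8*√29
Combine: (18 + 4 - 8)·√29 = 14*√29

14*√29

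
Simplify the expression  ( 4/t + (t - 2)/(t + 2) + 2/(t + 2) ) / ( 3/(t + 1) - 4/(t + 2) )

Numerator: 4/t + (t - 2)/(t + 2) + 2/(t + 2) = (t^2 + 4*t + 8)/(t^2 + 2*t)
Denominator: 3/(t + 1) - 4/(t + 2) = (-t + 2)/(t^2 + 3*t + 2)
Divide: ((t^2 + 4*t + 8)/(t^2 + 2*t)) · ((t^2 + 3*t + 2)/(-t + 2)) = (-t^3 - 5*t^2 - 12*t - 8)/(t^2 - 2*t)

(-t^3 - 5*t^2 - 12*t - 8)/(t^2 - 2*t)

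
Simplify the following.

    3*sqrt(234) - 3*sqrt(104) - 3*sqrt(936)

3*sqrt(234) = 9*sqrt(26); 3*sqrt(104) = 6*sqrt(26); 3*sqrt(936) = 18*sqrt(26)
Combine: (9 - 6 - 18)·sqrt(26) = -15*sqrt(26)

-15*sqrt(26)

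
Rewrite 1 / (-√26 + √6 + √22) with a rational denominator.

Group as (√6 + √22) - √26; multiply by (√6 + √22) + √26, then rationalise the remaining surd.

(-√26 + 5*√22 + 21*√6 + 2*√858)/262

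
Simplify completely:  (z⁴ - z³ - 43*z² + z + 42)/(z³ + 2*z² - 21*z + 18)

Factor: z⁴ - z³ - 43*z² + z + 42 = (z - 1)·(z + 6)·(z - 7)·(z + 1);  z³ + 2*z² - 21*z + 18 = (z + 6)·(z - 1)·(z - 3)
Cancel the common factors (z + 6), (z - 1).

(z² - 6*z - 7)/(z - 3)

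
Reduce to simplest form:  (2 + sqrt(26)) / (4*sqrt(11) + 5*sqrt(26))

(-2*sqrt(286) - 4*sqrt(11) + 5*sqrt(26) + 65)/237

Multiply numerator and denominator by -4*sqrt(11) + 5*sqrt(26).
Denominator becomes 474; numerator becomes -4*sqrt(286) - 8*sqrt(11) + 10*sqrt(26) + 130.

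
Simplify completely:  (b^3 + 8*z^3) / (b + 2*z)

Factor as (a+b)(a^2-ab+b^2) with a=(2*z), b=b.

b^2 - 2*b*z + 4*z^2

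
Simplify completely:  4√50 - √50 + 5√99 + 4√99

15*√2 + 27*√11

4√50 = 20*√2; √50 = 5*√2; 5√99 = 15*√11; 4√99 = 12*√11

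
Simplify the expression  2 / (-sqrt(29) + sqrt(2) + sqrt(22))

Group as (sqrt(2) + sqrt(22)) - sqrt(29); multiply by (sqrt(2) + sqrt(22)) + sqrt(29), then rationalise the remaining surd.

(10*sqrt(29) + 18*sqrt(22) + 98*sqrt(2) + 8*sqrt(319))/151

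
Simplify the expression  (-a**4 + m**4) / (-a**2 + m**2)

-a**4 + m**4 factors as -(a - m)*(a + m)*(a**2 + m**2).

a**2 + m**2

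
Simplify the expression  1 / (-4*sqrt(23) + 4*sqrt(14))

(-sqrt(23) - sqrt(14))/36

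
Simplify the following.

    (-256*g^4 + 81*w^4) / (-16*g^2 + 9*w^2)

16*g^2 + 9*w^2

Difference of fourth powers: factor out (-16*g^2 + 9*w^2).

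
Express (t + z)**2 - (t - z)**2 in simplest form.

Only the odd-power cross terms survive.

4*t*z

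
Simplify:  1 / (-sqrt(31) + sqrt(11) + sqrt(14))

(3*sqrt(31) + 14*sqrt(14) + 17*sqrt(11) + sqrt(4774))/290

Group as (sqrt(11) + sqrt(14)) - sqrt(31); multiply by (sqrt(11) + sqrt(14)) + sqrt(31), then rationalise the remaining surd.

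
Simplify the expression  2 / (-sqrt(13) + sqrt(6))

Multiply numerator and denominator by sqrt(6) + sqrt(13).
Denominator becomes -7; numerator becomes 2*sqrt(6) + 2*sqrt(13).

(-2*sqrt(13) - 2*sqrt(6))/7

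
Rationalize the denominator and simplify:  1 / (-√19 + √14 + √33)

(-14*√19 + 19*√14 + √8778)/532

Group as (√14 + √33) - √19; multiply by (√14 + √33) + √19, then rationalise the remaining surd.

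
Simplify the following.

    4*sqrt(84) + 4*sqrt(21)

4*sqrt(84) = 8*sqrt(21); 4*sqrt(21) = 4*sqrt(21)
Combine: (8 + 4)·sqrt(21) = 12*sqrt(21)

12*sqrt(21)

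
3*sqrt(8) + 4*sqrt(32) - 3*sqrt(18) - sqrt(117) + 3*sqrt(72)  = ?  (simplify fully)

3*sqrt(8) = 6*sqrt(2); 4*sqrt(32) = 16*sqrt(2); 3*sqrt(18) = 9*sqrt(2); sqrt(117) = 3*sqrt(13); 3*sqrt(72) = 18*sqrt(2)

-3*sqrt(13) + 31*sqrt(2)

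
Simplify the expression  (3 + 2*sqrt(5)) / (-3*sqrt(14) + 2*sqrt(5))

Multiply numerator and denominator by 2*sqrt(5) + 3*sqrt(14).
Denominator becomes -106; numerator becomes 6*sqrt(5) + 20 + 9*sqrt(14) + 6*sqrt(70).

(-6*sqrt(70) - 9*sqrt(14) - 20 - 6*sqrt(5))/106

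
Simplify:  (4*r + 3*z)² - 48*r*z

(4*r - 3*z)²

Expanding gives 16*r² - 24*r*z + 9*z², a perfect square.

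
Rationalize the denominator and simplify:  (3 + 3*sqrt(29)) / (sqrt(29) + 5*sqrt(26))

Multiply numerator and denominator by -5*sqrt(26) + sqrt(29).
Denominator becomes -621; numerator becomes -15*sqrt(754) - 15*sqrt(26) + 3*sqrt(29) + 87.

(-29 - sqrt(29) + 5*sqrt(26) + 5*sqrt(754))/207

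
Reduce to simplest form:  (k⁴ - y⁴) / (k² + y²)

k² - y²

Factor k^4 - y^4 and cancel (k² + y²).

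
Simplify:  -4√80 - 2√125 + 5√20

4√80 = 16*√5; 2√125 = 10*√5; 5√20 = 10*√5
Combine: (-16 - 10 + 10)·√5 = -16*√5

-16*√5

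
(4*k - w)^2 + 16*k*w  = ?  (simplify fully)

After expansion: 16*k^2 + 8*k*w + w^2 — a perfect-square trinomial.

(4*k + w)^2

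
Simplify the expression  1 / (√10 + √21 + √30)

Group as (√10 + √30) + √21; multiply by (√10 + √30) - √21, then rationalise the remaining surd.

(-60*√7 + √30 + 19*√21 + 41*√10)/839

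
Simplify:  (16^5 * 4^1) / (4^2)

16^5 = 2^20; 4^1 = 2^2; 4^2 = 2^4
Combine exponents: 2^18

2^18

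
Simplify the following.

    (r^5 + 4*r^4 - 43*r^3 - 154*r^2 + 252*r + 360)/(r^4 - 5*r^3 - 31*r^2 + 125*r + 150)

Factor: r^5 + 4*r^4 - 43*r^3 - 154*r^2 + 252*r + 360 = (r + 5)*(r + 6)*(r - 2)*(r - 6)*(r + 1);  r^4 - 5*r^3 - 31*r^2 + 125*r + 150 = (r + 5)*(r - 5)*(r - 6)*(r + 1)
Cancel the common factors (r - 6), (r + 5), (r + 1).

(r^2 + 4*r - 12)/(r - 5)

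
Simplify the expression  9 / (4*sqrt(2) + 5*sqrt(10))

Multiply numerator and denominator by -5*sqrt(10) + 4*sqrt(2).
Denominator becomes -218; numerator becomes -45*sqrt(10) + 36*sqrt(2).

(-36*sqrt(2) + 45*sqrt(10))/218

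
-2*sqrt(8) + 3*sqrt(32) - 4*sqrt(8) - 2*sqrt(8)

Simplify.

-4*sqrt(2)

2*sqrt(8) = 4*sqrt(2); 3*sqrt(32) = 12*sqrt(2); 4*sqrt(8) = 8*sqrt(2); 2*sqrt(8) = 4*sqrt(2)
Combine: (-4 + 12 - 8 - 4)·sqrt(2) = -4*sqrt(2)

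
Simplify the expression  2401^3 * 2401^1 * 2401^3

2401^3 = 7^12; 2401^1 = 7^4; 2401^3 = 7^12
Combine exponents: 7^28

7^28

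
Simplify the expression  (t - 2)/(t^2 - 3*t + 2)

1/(t - 1)

Factor: t^2 - 3*t + 2 = (t - 2)*(t - 1)
Cancel the common factor (t - 2).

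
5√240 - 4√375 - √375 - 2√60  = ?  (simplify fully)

5√240 = 20*√15; 4√375 = 20*√15; √375 = 5*√15; 2√60 = 4*√15
Combine: (20 - 20 - 5 - 4)·√15 = -9*√15

-9*√15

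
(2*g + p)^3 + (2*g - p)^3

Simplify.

16*g^3 + 12*g*p^2

Write as f((2*g),p) + f((2*g),-p) and expand.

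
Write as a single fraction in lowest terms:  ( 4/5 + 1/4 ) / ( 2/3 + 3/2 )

Numerator: 4/5 + 1/4 = 21/20
Denominator: 2/3 + 3/2 = 13/6
Divide: (21/20) · (6/13) = 63/130

63/130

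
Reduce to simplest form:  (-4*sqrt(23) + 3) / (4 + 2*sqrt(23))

Multiply numerator and denominator by -2*sqrt(23) + 4.
Denominator becomes -76; numerator becomes -22*sqrt(23) + 196.

(-98 + 11*sqrt(23))/38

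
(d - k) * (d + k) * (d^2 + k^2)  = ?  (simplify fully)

d^4 - k^4

(d+k)(d-k) = d^2 - k^2; continue pairing.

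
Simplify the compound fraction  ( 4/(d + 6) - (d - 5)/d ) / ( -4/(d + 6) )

Numerator: 4/(d + 6) - (d - 5)/d = (-d**2 + 3*d + 30)/(d**2 + 6*d)
Denominator: -4/(d + 6) = -4/(d + 6)
Divide: ((-d**2 + 3*d + 30)/(d**2 + 6*d)) · (-d/4 - 3/2) = (d**2 - 3*d - 30)/(4*d)

(d**2 - 3*d - 30)/(4*d)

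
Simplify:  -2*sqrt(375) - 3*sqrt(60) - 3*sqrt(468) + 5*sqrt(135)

2*sqrt(375) = 10*sqrt(15); 3*sqrt(60) = 6*sqrt(15); 3*sqrt(468) = 18*sqrt(13); 5*sqrt(135) = 15*sqrt(15)

-18*sqrt(13) - sqrt(15)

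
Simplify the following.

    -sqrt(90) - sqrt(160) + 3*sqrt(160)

5*sqrt(10)

sqrt(90) = 3*sqrt(10); sqrt(160) = 4*sqrt(10); 3*sqrt(160) = 12*sqrt(10)
Combine: (-3 - 4 + 12)·sqrt(10) = 5*sqrt(10)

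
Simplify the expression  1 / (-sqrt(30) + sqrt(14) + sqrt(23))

(-7*sqrt(30) + 21*sqrt(23) + 39*sqrt(14) + 4*sqrt(2415))/1239

Group as (sqrt(14) + sqrt(23)) - sqrt(30); multiply by (sqrt(14) + sqrt(23)) + sqrt(30), then rationalise the remaining surd.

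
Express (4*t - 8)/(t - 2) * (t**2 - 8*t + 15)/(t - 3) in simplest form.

Factor: 4*t - 8 = 4*(t - 2);  t**2 - 8*t + 15 = (t - 5)*(t - 3)
Cancel the common factors (t - 3), (t - 2).

4*t - 20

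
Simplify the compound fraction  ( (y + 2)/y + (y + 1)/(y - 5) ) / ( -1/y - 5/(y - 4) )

(-y³ + 5*y² + y - 20)/(3*y² - 17*y + 10)

Numerator: (y + 2)/y + (y + 1)/(y - 5) = (2*y² - 2*y - 10)/(y² - 5*y)
Denominator: -1/y - 5/(y - 4) = (-6*y + 4)/(y² - 4*y)
Divide: ((2*y² - 2*y - 10)/(y² - 5*y)) · ((y² - 4*y)/(-6*y + 4)) = (-y³ + 5*y² + y - 20)/(3*y² - 17*y + 10)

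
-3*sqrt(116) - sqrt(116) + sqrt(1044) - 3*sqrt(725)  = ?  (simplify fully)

3*sqrt(116) = 6*sqrt(29); sqrt(116) = 2*sqrt(29); sqrt(1044) = 6*sqrt(29); 3*sqrt(725) = 15*sqrt(29)
Combine: (-6 - 2 + 6 - 15)·sqrt(29) = -17*sqrt(29)

-17*sqrt(29)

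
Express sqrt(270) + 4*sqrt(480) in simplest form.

sqrt(270) = 3*sqrt(30); 4*sqrt(480) = 16*sqrt(30)
Combine: (3 + 16)·sqrt(30) = 19*sqrt(30)

19*sqrt(30)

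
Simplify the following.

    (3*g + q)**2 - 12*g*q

(3*g - q)**2

Expanding gives 9*g**2 - 6*g*q + q**2, a perfect square.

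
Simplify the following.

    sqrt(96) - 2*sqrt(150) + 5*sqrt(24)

sqrt(96) = 4*sqrt(6); 2*sqrt(150) = 10*sqrt(6); 5*sqrt(24) = 10*sqrt(6)
Combine: (4 - 10 + 10)·sqrt(6) = 4*sqrt(6)

4*sqrt(6)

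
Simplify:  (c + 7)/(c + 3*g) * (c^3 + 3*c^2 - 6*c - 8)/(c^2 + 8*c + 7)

(c^2 + 2*c - 8)/(c + 3*g)

Factor: c^3 + 3*c^2 - 6*c - 8 = (c - 2)*(c + 1)*(c + 4);  c^2 + 8*c + 7 = (c + 7)*(c + 1)
Cancel the common factors (c + 1), (c + 7).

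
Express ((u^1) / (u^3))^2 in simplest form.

Inside the bracket: (u^-2)
Raise to the power 2: (u^-4)

u^(-4)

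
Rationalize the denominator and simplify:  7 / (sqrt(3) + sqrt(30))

Multiply numerator and denominator by -sqrt(30) + sqrt(3).
Denominator becomes -27; numerator becomes -7*sqrt(30) + 7*sqrt(3).

(-7*sqrt(3) + 7*sqrt(30))/27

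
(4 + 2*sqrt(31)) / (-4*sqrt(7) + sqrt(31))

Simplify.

(-8*sqrt(217) - 62 - 16*sqrt(7) - 4*sqrt(31))/81

Multiply numerator and denominator by sqrt(31) + 4*sqrt(7).
Denominator becomes -81; numerator becomes 4*sqrt(31) + 16*sqrt(7) + 62 + 8*sqrt(217).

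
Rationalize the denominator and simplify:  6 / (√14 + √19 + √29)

(-3*√7714 + 6*√29 + 36*√19 + 51*√14)/262

Group as (√19 + √29) + √14; multiply by (√19 + √29) - √14, then rationalise the remaining surd.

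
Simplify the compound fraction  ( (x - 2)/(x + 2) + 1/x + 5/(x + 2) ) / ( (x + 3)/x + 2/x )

Numerator: (x - 2)/(x + 2) + 1/x + 5/(x + 2) = (x^2 + 4*x + 2)/(x^2 + 2*x)
Denominator: (x + 3)/x + 2/x = (x + 5)/x
Divide: ((x^2 + 4*x + 2)/(x^2 + 2*x)) · (x/(x + 5)) = (x^2 + 4*x + 2)/(x^2 + 7*x + 10)

(x^2 + 4*x + 2)/(x^2 + 7*x + 10)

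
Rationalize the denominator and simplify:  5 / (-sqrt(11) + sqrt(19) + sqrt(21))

Group as (sqrt(19) + sqrt(21)) - sqrt(11); multiply by (sqrt(19) + sqrt(21)) + sqrt(11), then rationalise the remaining surd.

(-29*sqrt(11) + 9*sqrt(21) + 13*sqrt(19) + 2*sqrt(4389))/151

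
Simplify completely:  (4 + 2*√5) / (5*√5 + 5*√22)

(-10 - 4*√5 + 4*√22 + 2*√110)/85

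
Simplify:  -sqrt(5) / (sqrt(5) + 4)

Multiply numerator and denominator by -sqrt(5) + 4.
Denominator becomes 11; numerator becomes -4*sqrt(5) + 5.

(-4*sqrt(5) + 5)/11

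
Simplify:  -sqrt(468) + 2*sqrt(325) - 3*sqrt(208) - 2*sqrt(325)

-18*sqrt(13)

sqrt(468) = 6*sqrt(13); 2*sqrt(325) = 10*sqrt(13); 3*sqrt(208) = 12*sqrt(13); 2*sqrt(325) = 10*sqrt(13)
Combine: (-6 + 10 - 12 - 10)·sqrt(13) = -18*sqrt(13)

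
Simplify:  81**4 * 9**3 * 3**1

81**4 = 3**16; 9**3 = 3**6; 3**1 = 3**1
Combine exponents: 3**23

3**23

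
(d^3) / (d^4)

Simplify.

1/d

Quotient: (d^-1)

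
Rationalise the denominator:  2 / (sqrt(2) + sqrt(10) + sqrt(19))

(-8*sqrt(95) - 14*sqrt(19) + 22*sqrt(10) + 54*sqrt(2))/31

Group as (sqrt(10) + sqrt(19)) + sqrt(2); multiply by (sqrt(10) + sqrt(19)) - sqrt(2), then rationalise the remaining surd.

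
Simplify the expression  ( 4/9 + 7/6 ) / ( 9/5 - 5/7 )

Numerator: 4/9 + 7/6 = 29/18
Denominator: 9/5 - 5/7 = 38/35
Divide: (29/18) · (35/38) = 1015/684

1015/684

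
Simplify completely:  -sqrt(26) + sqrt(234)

sqrt(26) = sqrt(26); sqrt(234) = 3*sqrt(26)
Combine: (-1 + 3)·sqrt(26) = 2*sqrt(26)

2*sqrt(26)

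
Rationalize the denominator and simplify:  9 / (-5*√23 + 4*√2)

(-15*√23 - 12*√2)/181

Multiply numerator and denominator by 4*√2 + 5*√23.
Denominator becomes -543; numerator becomes 36*√2 + 45*√23.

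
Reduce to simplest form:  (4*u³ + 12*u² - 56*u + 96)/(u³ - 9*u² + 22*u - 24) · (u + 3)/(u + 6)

(4*u + 12)/(u - 6)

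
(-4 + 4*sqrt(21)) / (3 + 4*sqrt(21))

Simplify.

Multiply numerator and denominator by -4*sqrt(21) + 3.
Denominator becomes -327; numerator becomes -348 + 28*sqrt(21).

(-28*sqrt(21) + 348)/327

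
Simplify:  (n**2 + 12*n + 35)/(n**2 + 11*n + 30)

(n + 7)/(n + 6)

Factor: n**2 + 12*n + 35 = (n + 7)*(n + 5);  n**2 + 11*n + 30 = (n + 6)*(n + 5)
Cancel the common factor (n + 5).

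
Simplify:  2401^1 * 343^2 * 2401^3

2401^1 = 7^4; 343^2 = 7^6; 2401^3 = 7^12
Combine exponents: 7^22

7^22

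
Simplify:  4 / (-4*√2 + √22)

Multiply numerator and denominator by √22 + 4*√2.
Denominator becomes -10; numerator becomes 4*√22 + 16*√2.

(-8*√2 - 2*√22)/5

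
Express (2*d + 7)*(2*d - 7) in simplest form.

4*d**2 - 49

Product of conjugates: (P+Q)(P-Q) = P**2 - Q**2.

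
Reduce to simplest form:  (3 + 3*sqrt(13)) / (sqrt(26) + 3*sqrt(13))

(-39*sqrt(2) - 3*sqrt(26) + 9*sqrt(13) + 117)/91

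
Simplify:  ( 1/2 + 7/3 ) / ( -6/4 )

Numerator: 1/2 + 7/3 = 17/6
Denominator: -6/4 = -3/2
Divide: (17/6) · (-2/3) = -17/9

-17/9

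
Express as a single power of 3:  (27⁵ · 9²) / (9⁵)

27⁵ = 3^15; 9² = 3^4; 9⁵ = 3^10
Combine exponents: 3^9

3^9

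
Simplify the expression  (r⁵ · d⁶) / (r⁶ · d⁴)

d²/r

Quotient: (r^-1) · d²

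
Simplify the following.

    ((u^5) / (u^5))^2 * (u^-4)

Inside the bracket: 1
Raise to the power 2: 1
Multiply by (u^-4): add exponents.

u^(-4)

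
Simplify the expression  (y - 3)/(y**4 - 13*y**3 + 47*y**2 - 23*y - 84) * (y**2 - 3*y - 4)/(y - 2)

Factor: y**4 - 13*y**3 + 47*y**2 - 23*y - 84 = (y + 1)*(y - 3)*(y - 4)*(y - 7);  y**2 - 3*y - 4 = (y - 4)*(y + 1)
Cancel the common factors (y + 1), (y - 3), (y - 4).

1/(y**2 - 9*y + 14)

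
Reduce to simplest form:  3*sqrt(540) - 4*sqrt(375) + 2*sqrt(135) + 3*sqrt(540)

22*sqrt(15)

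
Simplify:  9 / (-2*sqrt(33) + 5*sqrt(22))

Multiply numerator and denominator by 2*sqrt(33) + 5*sqrt(22).
Denominator becomes 418; numerator becomes 18*sqrt(33) + 45*sqrt(22).

(18*sqrt(33) + 45*sqrt(22))/418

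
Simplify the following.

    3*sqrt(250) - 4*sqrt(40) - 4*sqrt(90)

3*sqrt(250) = 15*sqrt(10); 4*sqrt(40) = 8*sqrt(10); 4*sqrt(90) = 12*sqrt(10)
Combine: (15 - 8 - 12)·sqrt(10) = -5*sqrt(10)

-5*sqrt(10)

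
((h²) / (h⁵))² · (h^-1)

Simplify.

h^(-7)

Inside the bracket: (h^-3)
Raise to the power 2: (h^-6)
Multiply by (h^-1): add exponents.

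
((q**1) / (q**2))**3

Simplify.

q**(-3)

Inside the bracket: (q**-1)
Raise to the power 3: (q**-3)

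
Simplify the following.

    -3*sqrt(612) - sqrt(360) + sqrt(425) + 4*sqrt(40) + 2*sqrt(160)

3*sqrt(612) = 18*sqrt(17); sqrt(360) = 6*sqrt(10); sqrt(425) = 5*sqrt(17); 4*sqrt(40) = 8*sqrt(10); 2*sqrt(160) = 8*sqrt(10)

-13*sqrt(17) + 10*sqrt(10)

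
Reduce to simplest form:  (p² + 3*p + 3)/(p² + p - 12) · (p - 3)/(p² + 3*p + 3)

1/(p + 4)

Factor: p² + p - 12 = (p - 3)·(p + 4)
Cancel the common factors (p² + 3*p + 3), (p - 3).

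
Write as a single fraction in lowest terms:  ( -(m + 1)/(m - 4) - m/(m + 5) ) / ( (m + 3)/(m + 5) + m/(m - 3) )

Numerator: -(m + 1)/(m - 4) - m/(m + 5) = (-2*m^2 - 2*m - 5)/(m^2 + m - 20)
Denominator: (m + 3)/(m + 5) + m/(m - 3) = (2*m^2 + 5*m - 9)/(m^2 + 2*m - 15)
Divide: ((-2*m^2 - 2*m - 5)/(m^2 + m - 20)) · ((m^2 + 2*m - 15)/(2*m^2 + 5*m - 9)) = (-2*m^3 + 4*m^2 + m + 15)/(2*m^3 - 3*m^2 - 29*m + 36)

(-2*m^3 + 4*m^2 + m + 15)/(2*m^3 - 3*m^2 - 29*m + 36)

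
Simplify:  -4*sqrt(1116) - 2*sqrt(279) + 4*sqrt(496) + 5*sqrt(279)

sqrt(31)

4*sqrt(1116) = 24*sqrt(31); 2*sqrt(279) = 6*sqrt(31); 4*sqrt(496) = 16*sqrt(31); 5*sqrt(279) = 15*sqrt(31)
Combine: (-24 - 6 + 16 + 15)·sqrt(31) = sqrt(31)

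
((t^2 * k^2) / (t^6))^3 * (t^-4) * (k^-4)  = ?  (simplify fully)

Inside the bracket: (t^-4) * k^2
Raise to the power 3: (t^-12) * k^6
Multiply by (t^-4) * (k^-4): add exponents.

k^2/t^16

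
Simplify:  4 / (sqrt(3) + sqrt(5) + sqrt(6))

(-3*sqrt(10) + sqrt(6) + 2*sqrt(5) + 4*sqrt(3))/7

Group as (sqrt(3) + sqrt(5)) + sqrt(6); multiply by (sqrt(3) + sqrt(5)) - sqrt(6), then rationalise the remaining surd.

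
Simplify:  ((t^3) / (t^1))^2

t^4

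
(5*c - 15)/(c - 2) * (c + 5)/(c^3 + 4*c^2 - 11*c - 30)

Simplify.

5/(c^2 - 4)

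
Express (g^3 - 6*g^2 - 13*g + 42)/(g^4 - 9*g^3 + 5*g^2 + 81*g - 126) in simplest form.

Factor: g^3 - 6*g^2 - 13*g + 42 = (g - 7)*(g + 3)*(g - 2);  g^4 - 9*g^3 + 5*g^2 + 81*g - 126 = (g - 3)*(g - 2)*(g + 3)*(g - 7)
Cancel the common factors (g - 7), (g - 2), (g + 3).

1/(g - 3)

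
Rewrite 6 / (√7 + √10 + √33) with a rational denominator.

Group as (√10 + √33) + √7; multiply by (√10 + √33) - √7, then rationalise the remaining surd.

(-√2310 - 8*√33 + 15*√10 + 18*√7)/2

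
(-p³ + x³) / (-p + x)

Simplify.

Apply the difference-of-cubes factorisation and cancel (-p + x).

p² + p*x + x²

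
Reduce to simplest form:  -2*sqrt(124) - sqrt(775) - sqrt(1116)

-15*sqrt(31)

2*sqrt(124) = 4*sqrt(31); sqrt(775) = 5*sqrt(31); sqrt(1116) = 6*sqrt(31)
Combine: (-4 - 5 - 6)·sqrt(31) = -15*sqrt(31)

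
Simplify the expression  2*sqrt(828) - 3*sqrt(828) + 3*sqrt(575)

2*sqrt(828) = 12*sqrt(23); 3*sqrt(828) = 18*sqrt(23); 3*sqrt(575) = 15*sqrt(23)
Combine: (12 - 18 + 15)·sqrt(23) = 9*sqrt(23)

9*sqrt(23)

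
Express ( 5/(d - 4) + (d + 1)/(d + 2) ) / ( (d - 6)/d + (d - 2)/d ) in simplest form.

(d³ + 2*d² + 6*d)/(2*d³ - 12*d² + 64)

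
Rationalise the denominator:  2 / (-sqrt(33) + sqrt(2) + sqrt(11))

(-10*sqrt(33) - 12*sqrt(11) - 21*sqrt(2) - 11*sqrt(6))/78

Group as (sqrt(2) + sqrt(11)) - sqrt(33); multiply by (sqrt(2) + sqrt(11)) + sqrt(33), then rationalise the remaining surd.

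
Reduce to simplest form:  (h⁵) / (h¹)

Quotient: h⁴

h⁴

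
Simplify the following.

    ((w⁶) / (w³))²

w⁶

Inside the bracket: w³
Raise to the power 2: w⁶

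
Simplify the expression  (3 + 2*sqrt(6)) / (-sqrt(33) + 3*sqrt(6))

(sqrt(33) + 3*sqrt(6) + 2*sqrt(22) + 12)/7

Multiply numerator and denominator by sqrt(33) + 3*sqrt(6).
Denominator becomes 21; numerator becomes 3*sqrt(33) + 9*sqrt(6) + 6*sqrt(22) + 36.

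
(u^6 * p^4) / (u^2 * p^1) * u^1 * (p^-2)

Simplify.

p*u^5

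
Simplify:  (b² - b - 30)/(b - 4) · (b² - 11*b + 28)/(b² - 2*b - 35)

b - 6

Factor: b² - b - 30 = (b + 5)·(b - 6);  b² - 11*b + 28 = (b - 4)·(b - 7);  b² - 2*b - 35 = (b - 7)·(b + 5)
Cancel the common factors (b - 4), (b + 5), (b - 7).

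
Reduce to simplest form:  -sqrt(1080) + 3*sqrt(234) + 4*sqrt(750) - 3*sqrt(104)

sqrt(1080) = 6*sqrt(30); 3*sqrt(234) = 9*sqrt(26); 4*sqrt(750) = 20*sqrt(30); 3*sqrt(104) = 6*sqrt(26)

3*sqrt(26) + 14*sqrt(30)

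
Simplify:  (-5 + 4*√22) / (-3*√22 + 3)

(-83 + √22)/63

Multiply numerator and denominator by 3 + 3*√22.
Denominator becomes -189; numerator becomes -3*√22 + 249.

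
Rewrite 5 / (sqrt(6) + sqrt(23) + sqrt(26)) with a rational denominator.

(-20*sqrt(897) + 15*sqrt(26) + 45*sqrt(23) + 215*sqrt(6))/543

Group as (sqrt(23) + sqrt(26)) + sqrt(6); multiply by (sqrt(23) + sqrt(26)) - sqrt(6), then rationalise the remaining surd.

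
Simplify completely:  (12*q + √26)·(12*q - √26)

144*q² - 26

Difference of squares with P = 12*q, Q = √26.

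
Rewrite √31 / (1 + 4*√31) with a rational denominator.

(-√31 + 124)/495

Multiply numerator and denominator by -4*√31 + 1.
Denominator becomes -495; numerator becomes -124 + √31.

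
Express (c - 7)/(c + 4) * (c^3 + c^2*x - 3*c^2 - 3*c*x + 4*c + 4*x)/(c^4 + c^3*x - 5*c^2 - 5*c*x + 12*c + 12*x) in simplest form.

(c - 7)/(c^2 + 7*c + 12)

Factor: c^3 + c^2*x - 3*c^2 - 3*c*x + 4*c + 4*x = (c^2 - 3*c + 4)*(c + x);  c^4 + c^3*x - 5*c^2 - 5*c*x + 12*c + 12*x = (c + x)*(c^2 - 3*c + 4)*(c + 3)
Cancel the common factors (c^2 - 3*c + 4), (c + x).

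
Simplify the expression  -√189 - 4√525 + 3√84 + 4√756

7*√21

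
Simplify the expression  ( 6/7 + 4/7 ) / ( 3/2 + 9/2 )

Numerator: 6/7 + 4/7 = 10/7
Denominator: 3/2 + 9/2 = 6
Divide: (10/7) · (1/6) = 5/21

5/21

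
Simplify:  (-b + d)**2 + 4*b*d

After expansion: b**2 + 2*b*d + d**2 — a perfect-square trinomial.

(b + d)**2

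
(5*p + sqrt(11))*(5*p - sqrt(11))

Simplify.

Difference of squares with P = 5*p, Q = sqrt(11).

25*p^2 - 11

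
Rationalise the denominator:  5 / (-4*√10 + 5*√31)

(4*√10 + 5*√31)/123

Multiply numerator and denominator by 4*√10 + 5*√31.
Denominator becomes 615; numerator becomes 20*√10 + 25*√31.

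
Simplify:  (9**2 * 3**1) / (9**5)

9**2 = 3**4; 3**1 = 3**1; 9**5 = 3**10
Combine exponents: 3**(-5)

3**(-5)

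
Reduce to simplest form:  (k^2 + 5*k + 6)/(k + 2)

Factor: k^2 + 5*k + 6 = (k + 3)*(k + 2)
Cancel the common factor (k + 2).

k + 3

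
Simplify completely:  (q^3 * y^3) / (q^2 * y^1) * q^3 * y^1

Quotient: q^1 * y^2
Multiply by q^3 * y^1: add exponents.

q^4*y^3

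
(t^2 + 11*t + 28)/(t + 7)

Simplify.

Factor: t^2 + 11*t + 28 = (t + 4)*(t + 7)
Cancel the common factor (t + 7).

t + 4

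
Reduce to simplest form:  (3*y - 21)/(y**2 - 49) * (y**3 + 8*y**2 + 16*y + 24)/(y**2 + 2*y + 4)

(3*y + 18)/(y + 7)

Factor: 3*y - 21 = 3*(y - 7);  y**2 - 49 = (y + 7)*(y - 7);  y**3 + 8*y**2 + 16*y + 24 = (y**2 + 2*y + 4)*(y + 6)
Cancel the common factors (y**2 + 2*y + 4), (y - 7).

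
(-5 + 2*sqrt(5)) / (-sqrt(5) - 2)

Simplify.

Multiply numerator and denominator by -2 + sqrt(5).
Denominator becomes -1; numerator becomes -9*sqrt(5) + 20.

-20 + 9*sqrt(5)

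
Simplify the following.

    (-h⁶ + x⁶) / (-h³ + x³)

-h⁶ + x⁶ factors as (-h + x)*(h + x)*(h² - h*x + x²)*(h² + h*x + x²).

h³ + x³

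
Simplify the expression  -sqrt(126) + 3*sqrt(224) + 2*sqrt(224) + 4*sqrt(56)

25*sqrt(14)

sqrt(126) = 3*sqrt(14); 3*sqrt(224) = 12*sqrt(14); 2*sqrt(224) = 8*sqrt(14); 4*sqrt(56) = 8*sqrt(14)
Combine: (-3 + 12 + 8 + 8)·sqrt(14) = 25*sqrt(14)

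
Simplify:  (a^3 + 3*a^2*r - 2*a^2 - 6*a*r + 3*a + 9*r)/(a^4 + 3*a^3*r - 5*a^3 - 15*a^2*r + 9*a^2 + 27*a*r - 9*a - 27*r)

1/(a - 3)

Factor: a^3 + 3*a^2*r - 2*a^2 - 6*a*r + 3*a + 9*r = (a^2 - 2*a + 3)*(a + 3*r);  a^4 + 3*a^3*r - 5*a^3 - 15*a^2*r + 9*a^2 + 27*a*r - 9*a - 27*r = (a^2 - 2*a + 3)*(a + 3*r)*(a - 3)
Cancel the common factors (a^2 - 2*a + 3), (a + 3*r).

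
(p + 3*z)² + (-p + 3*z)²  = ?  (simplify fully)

2*p² + 18*z²

Binomially expand both and collect terms in (3*z), p.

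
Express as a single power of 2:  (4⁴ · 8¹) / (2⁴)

2^7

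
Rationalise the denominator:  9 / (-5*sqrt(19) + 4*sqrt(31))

(15*sqrt(19) + 12*sqrt(31))/7

Multiply numerator and denominator by 5*sqrt(19) + 4*sqrt(31).
Denominator becomes 21; numerator becomes 45*sqrt(19) + 36*sqrt(31).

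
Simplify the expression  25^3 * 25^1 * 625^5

5^28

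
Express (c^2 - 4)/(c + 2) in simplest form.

Factor: c^2 - 4 = (c - 2)*(c + 2)
Cancel the common factor (c + 2).

c - 2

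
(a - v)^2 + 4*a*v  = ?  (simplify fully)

After expansion: a^2 + 2*a*v + v^2 — a perfect-square trinomial.

(a + v)^2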